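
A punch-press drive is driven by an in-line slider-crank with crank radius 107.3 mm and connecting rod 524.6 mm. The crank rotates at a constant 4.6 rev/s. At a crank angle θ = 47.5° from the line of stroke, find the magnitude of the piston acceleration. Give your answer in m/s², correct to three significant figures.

59.1

ω = 2π·4.6 = 28.9 rad/s
x(θ) = r cosθ + √(L² − r² sin²θ); with ω constant, a = ω²·d²x/dθ².
d²x/dθ² = −r cosθ − r²(cos2θ)/√u − r⁴ sin²2θ/(4u^{3/2}),  u = L² − r² sin²θ = 0.268947 m².
Substituting r = 0.1073 m, L = 0.5246 m, θ = 47.5°: d²x/dθ² = -0.070792 m.
a = ω²·d²x/dθ² = (28.9)²·(-0.070792) = -59.137 m/s²;  |a| = 59.137 m/s².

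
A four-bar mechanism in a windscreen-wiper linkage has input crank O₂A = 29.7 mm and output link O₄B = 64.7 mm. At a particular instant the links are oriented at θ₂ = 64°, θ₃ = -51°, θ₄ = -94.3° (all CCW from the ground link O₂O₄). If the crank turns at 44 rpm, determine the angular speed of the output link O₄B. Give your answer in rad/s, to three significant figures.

2.80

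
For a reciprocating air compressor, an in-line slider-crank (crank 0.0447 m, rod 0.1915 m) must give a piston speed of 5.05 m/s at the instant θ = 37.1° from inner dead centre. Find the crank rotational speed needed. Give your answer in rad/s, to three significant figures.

For an in-line slider-crank, |v_piston| = rω|sinθ|·[1 + r cosθ/√(L² − r² sin²θ)].
With r = 0.0447 m, L = 0.1915 m, θ = 37.1°: the bracketed kinematic factor |dx/dθ| = 0.032034 m.
ω = v/|dx/dθ| = 5.05/0.032034 = 157.65 rad/s.

158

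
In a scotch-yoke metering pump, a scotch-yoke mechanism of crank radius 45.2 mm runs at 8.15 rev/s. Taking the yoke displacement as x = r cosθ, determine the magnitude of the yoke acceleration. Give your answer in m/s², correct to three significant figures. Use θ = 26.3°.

106

ω = 51.21 rad/s (from 8.15 rev/s).
x = r cosθ ⇒ ẍ = −rω² cosθ (ω constant).
|a| = rω²|cosθ| = 0.0452·(51.21)²·|cos 26.3°| = 106.26 m/s².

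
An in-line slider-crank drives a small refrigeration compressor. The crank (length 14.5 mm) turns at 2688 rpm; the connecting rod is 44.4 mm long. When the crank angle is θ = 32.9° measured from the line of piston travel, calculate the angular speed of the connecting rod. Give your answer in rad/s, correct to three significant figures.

78.4

ω = 281.5 rad/s (converted from 2688 rpm).
The rod makes angle φ with the slider axis where L sinφ = r sinθ; differentiating, L cosφ·φ̇ = r ω cosθ.
L cosφ = √(L² − r² sin²θ) = 0.043696 m.
|ω_rod| = r ω |cosθ| / √(L² − r² sin²θ) = 0.0145·281.5·0.83962/0.043696 = 78.427 rad/s.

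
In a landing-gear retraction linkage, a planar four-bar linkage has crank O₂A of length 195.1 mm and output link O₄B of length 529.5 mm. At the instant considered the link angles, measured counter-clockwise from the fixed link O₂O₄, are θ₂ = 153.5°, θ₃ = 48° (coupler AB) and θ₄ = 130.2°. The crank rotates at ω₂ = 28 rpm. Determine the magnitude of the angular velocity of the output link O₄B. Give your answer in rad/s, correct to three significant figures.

1.05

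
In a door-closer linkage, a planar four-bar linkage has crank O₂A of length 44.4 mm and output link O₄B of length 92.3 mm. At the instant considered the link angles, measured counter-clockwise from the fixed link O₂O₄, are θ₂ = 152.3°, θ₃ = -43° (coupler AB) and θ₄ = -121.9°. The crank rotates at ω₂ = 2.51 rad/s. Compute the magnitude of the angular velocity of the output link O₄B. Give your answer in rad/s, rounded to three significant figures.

0.325

ω₂ = 2.51 rad/s
Differentiating the loop-closure r₂e^{iθ₂}+r₃e^{iθ₃}=r₁+r₄e^{iθ₄} gives r₂ω₂e^{iθ₂}+r₃ω₃e^{iθ₃}=r₄ω₄e^{iθ₄}.
Eliminating the other unknown: ω₄ = r₂ω₂ sin(θ₂−θ₃) / [r₄ sin(θ₄−θ₃)].
Numerator sine = -0.26387; denominator sine = -0.98129.
Result = 0.0444·2.51·(-0.26387) / (0.0923·(-0.98129)) = +0.32468 rad/s; magnitude 0.32468 rad/s.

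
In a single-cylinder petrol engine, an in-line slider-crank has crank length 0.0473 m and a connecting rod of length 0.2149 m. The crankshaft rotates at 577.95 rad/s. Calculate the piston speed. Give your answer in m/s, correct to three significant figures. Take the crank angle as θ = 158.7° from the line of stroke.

ω = 578 rad/s
For an in-line slider-crank, x = r cosθ + √(L² − r² sin²θ), so v = −rω sinθ·[1 + r cosθ/√(L² − r² sin²θ)].
With r = 0.0473 m, L = 0.2149 m, θ = 158.7°: √(L² − r² sin²θ) = 0.21421 m.
v = −0.0473·578·0.36325·[1 + 0.0473·-0.93169/0.21421] = -7.8873 m/s.
|v| = 7.8873 m/s.

7.89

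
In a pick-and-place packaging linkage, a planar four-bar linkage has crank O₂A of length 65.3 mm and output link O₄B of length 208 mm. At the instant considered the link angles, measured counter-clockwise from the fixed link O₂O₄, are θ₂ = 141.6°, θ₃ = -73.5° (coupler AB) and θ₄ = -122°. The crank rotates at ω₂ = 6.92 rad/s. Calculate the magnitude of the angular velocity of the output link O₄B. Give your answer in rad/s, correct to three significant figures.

1.67

ω₂ = 6.92 rad/s
Differentiating the loop-closure r₂e^{iθ₂}+r₃e^{iθ₃}=r₁+r₄e^{iθ₄} gives r₂ω₂e^{iθ₂}+r₃ω₃e^{iθ₃}=r₄ω₄e^{iθ₄}.
Eliminating the other unknown: ω₄ = r₂ω₂ sin(θ₂−θ₃) / [r₄ sin(θ₄−θ₃)].
Numerator sine = -0.57501; denominator sine = -0.74896.
Result = 0.0653·6.92·(-0.57501) / (0.208·(-0.74896)) = +1.6679 rad/s; magnitude 1.6679 rad/s.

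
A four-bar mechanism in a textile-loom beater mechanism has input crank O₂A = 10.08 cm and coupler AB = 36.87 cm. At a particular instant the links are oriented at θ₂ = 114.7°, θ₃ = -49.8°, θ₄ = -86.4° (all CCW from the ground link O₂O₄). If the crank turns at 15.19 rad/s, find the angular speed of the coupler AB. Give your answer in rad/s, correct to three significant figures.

2.51

ω₂ = 15.19 rad/s
Differentiating the loop-closure r₂e^{iθ₂}+r₃e^{iθ₃}=r₁+r₄e^{iθ₄} gives r₂ω₂e^{iθ₂}+r₃ω₃e^{iθ₃}=r₄ω₄e^{iθ₄}.
Eliminating the other unknown: ω₃ = r₂ω₂ sin(θ₄−θ₂) / [r₃ sin(θ₃−θ₄)].
Numerator sine = +0.36000; denominator sine = +0.59622.
Result = 0.1008·15.19·(+0.36000) / (0.3687·(+0.59622)) = +2.5075 rad/s; magnitude 2.5075 rad/s.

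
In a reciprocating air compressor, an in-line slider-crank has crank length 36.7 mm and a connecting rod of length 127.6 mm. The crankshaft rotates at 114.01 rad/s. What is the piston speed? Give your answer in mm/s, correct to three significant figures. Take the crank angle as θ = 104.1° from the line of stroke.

ω = 114 rad/s
For an in-line slider-crank, x = r cosθ + √(L² − r² sin²θ), so v = −rω sinθ·[1 + r cosθ/√(L² − r² sin²θ)].
With r = 0.0367 m, L = 0.1276 m, θ = 104.1°: √(L² − r² sin²θ) = 0.12253 m.
v = −0.0367·114·0.96987·[1 + 0.0367·-0.24362/0.12253] = -3.762 m/s.
|v| = 3.762 m/s = 3762 mm/s.

3760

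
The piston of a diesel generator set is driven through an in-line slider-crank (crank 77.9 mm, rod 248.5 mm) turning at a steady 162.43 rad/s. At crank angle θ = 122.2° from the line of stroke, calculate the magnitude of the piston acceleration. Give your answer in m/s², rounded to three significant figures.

ω = 162.4 rad/s
x(θ) = r cosθ + √(L² − r² sin²θ); with ω constant, a = ω²·d²x/dθ².
d²x/dθ² = −r cosθ − r²(cos2θ)/√u − r⁴ sin²2θ/(4u^{3/2}),  u = L² − r² sin²θ = 0.057407 m².
Substituting r = 0.0779 m, L = 0.2485 m, θ = 122.2°: d²x/dθ² = +0.05191 m.
a = ω²·d²x/dθ² = (162.4)²·(+0.05191) = +1369.6 m/s²;  |a| = 1369.6 m/s².

1370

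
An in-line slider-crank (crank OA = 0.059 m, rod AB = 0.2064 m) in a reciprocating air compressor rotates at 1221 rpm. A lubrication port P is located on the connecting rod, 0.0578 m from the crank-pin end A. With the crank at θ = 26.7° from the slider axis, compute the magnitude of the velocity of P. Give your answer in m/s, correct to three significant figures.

6.06

ω = 127.9 rad/s.  Crank-pin speed |V_A| = rω = 7.5439 m/s, perpendicular to OA.
Rod angle: sinφ = −(r/L) sinθ ⇒ φ = -7.379°; ω_rod = −rω cosθ/√(L²−r²sin²θ) = -32.925 rad/s.
V_P = V_A + ω_rod × AP, with AP = 0.0578 m along the rod.
Components: V_Px = −rω sinθ − a·ω_rod·sinφ = -3.6341 m/s;  V_Py = rω cosθ + a·ω_rod·cosφ = +4.8522 m/s.
|V_P| = √(V_Px² + V_Py²) = 6.0622 m/s.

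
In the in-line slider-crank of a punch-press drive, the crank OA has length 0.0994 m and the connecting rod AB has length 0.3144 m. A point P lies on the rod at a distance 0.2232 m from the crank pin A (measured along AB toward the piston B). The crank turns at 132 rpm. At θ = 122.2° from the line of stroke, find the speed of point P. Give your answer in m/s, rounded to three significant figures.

ω = 13.82 rad/s.  Crank-pin speed |V_A| = rω = 1.374 m/s, perpendicular to OA.
Rod angle: sinφ = −(r/L) sinθ ⇒ φ = -15.517°; ω_rod = −rω cosθ/√(L²−r²sin²θ) = +2.4169 rad/s.
V_P = V_A + ω_rod × AP, with AP = 0.2232 m along the rod.
Components: V_Px = −rω sinθ − a·ω_rod·sinφ = -1.0184 m/s;  V_Py = rω cosθ + a·ω_rod·cosφ = -0.21239 m/s.
|V_P| = √(V_Px² + V_Py²) = 1.0403 m/s.

1.04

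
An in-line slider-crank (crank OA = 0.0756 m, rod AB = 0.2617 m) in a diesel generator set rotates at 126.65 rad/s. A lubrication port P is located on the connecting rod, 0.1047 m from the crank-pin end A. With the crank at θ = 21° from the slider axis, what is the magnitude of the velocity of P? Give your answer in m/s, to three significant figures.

ω = 126.7 rad/s.  Crank-pin speed |V_A| = rω = 9.5747 m/s, perpendicular to OA.
Rod angle: sinφ = −(r/L) sinθ ⇒ φ = -5.942°; ω_rod = −rω cosθ/√(L²−r²sin²θ) = -34.341 rad/s.
V_P = V_A + ω_rod × AP, with AP = 0.1047 m along the rod.
Components: V_Px = −rω sinθ − a·ω_rod·sinφ = -3.8035 m/s;  V_Py = rω cosθ + a·ω_rod·cosφ = +5.3626 m/s.
|V_P| = √(V_Px² + V_Py²) = 6.5745 m/s.

6.57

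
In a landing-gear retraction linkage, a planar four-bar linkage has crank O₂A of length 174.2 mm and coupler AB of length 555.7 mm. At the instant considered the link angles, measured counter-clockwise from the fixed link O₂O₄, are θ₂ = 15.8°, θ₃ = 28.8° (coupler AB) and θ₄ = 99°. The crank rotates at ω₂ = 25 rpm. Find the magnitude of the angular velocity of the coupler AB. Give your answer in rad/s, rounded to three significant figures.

0.866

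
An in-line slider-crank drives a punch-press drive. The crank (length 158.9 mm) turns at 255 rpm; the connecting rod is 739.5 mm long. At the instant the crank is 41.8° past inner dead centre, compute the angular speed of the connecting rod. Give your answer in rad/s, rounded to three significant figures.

ω = 26.7 rad/s (converted from 255 rpm).
The rod makes angle φ with the slider axis where L sinφ = r sinθ; differentiating, L cosφ·φ̇ = r ω cosθ.
L cosφ = √(L² − r² sin²θ) = 0.73188 m.
|ω_rod| = r ω |cosθ| / √(L² − r² sin²θ) = 0.1589·26.7·0.74548/0.73188 = 4.322 rad/s.

4.32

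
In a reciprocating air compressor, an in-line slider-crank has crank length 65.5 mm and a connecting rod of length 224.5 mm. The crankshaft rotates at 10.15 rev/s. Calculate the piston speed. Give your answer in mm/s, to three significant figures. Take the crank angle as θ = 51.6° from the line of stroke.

ω = 2π·10.2 = 63.77 rad/s
For an in-line slider-crank, x = r cosθ + √(L² − r² sin²θ), so v = −rω sinθ·[1 + r cosθ/√(L² − r² sin²θ)].
With r = 0.0655 m, L = 0.2245 m, θ = 51.6°: √(L² − r² sin²θ) = 0.21855 m.
v = −0.0655·63.77·0.78369·[1 + 0.0655·0.62115/0.21855] = -3.8831 m/s.
|v| = 3.8831 m/s = 3883.1 mm/s.

3880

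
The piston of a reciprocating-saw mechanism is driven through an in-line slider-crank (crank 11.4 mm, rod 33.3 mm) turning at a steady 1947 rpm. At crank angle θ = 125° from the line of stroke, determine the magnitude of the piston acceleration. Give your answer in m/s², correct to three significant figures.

325

ω = 2π·1947/60 = 203.9 rad/s
x(θ) = r cosθ + √(L² − r² sin²θ); with ω constant, a = ω²·d²x/dθ².
d²x/dθ² = −r cosθ − r²(cos2θ)/√u − r⁴ sin²2θ/(4u^{3/2}),  u = L² − r² sin²θ = 0.00102169 m².
Substituting r = 0.0114 m, L = 0.0333 m, θ = 125°: d²x/dθ² = +0.0078152 m.
a = ω²·d²x/dθ² = (203.9)²·(+0.0078152) = +324.88 m/s²;  |a| = 324.88 m/s².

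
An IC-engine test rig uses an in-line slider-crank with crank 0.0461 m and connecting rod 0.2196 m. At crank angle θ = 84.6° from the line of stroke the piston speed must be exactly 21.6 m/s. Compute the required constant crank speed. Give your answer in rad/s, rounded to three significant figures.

For an in-line slider-crank, |v_piston| = rω|sinθ|·[1 + r cosθ/√(L² − r² sin²θ)].
With r = 0.0461 m, L = 0.2196 m, θ = 84.6°: the bracketed kinematic factor |dx/dθ| = 0.046823 m.
ω = v/|dx/dθ| = 21.6/0.046823 = 461.32 rad/s.

461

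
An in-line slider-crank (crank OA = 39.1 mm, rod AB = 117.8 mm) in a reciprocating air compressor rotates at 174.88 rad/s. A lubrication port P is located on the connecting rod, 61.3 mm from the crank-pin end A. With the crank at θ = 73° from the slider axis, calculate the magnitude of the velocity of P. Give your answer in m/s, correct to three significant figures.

ω = 174.9 rad/s.  Crank-pin speed |V_A| = rω = 6.8378 m/s, perpendicular to OA.
Rod angle: sinφ = −(r/L) sinθ ⇒ φ = -18.507°; ω_rod = −rω cosθ/√(L²−r²sin²θ) = -17.896 rad/s.
V_P = V_A + ω_rod × AP, with AP = 0.0613 m along the rod.
Components: V_Px = −rω sinθ − a·ω_rod·sinφ = -6.8872 m/s;  V_Py = rω cosθ + a·ω_rod·cosφ = +0.95886 m/s.
|V_P| = √(V_Px² + V_Py²) = 6.9537 m/s.

6.95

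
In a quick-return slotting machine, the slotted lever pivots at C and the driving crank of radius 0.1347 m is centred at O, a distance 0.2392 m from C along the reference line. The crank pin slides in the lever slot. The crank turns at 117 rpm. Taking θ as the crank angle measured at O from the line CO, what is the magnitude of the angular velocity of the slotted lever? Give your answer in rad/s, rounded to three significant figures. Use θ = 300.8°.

ω = 12.25 rad/s (from 117 rpm).
Crank pin A relative to C: A = (d + r cosθ, r sinθ); lever angle φ = atan2(r sinθ, d + r cosθ).
Differentiating tanφ: φ̇ = rω(d cosθ + r)/(d² + r² + 2dr cosθ).
d² + r² + 2dr cosθ = |CA|² = 0.108357 m²;  d cosθ + r = +0.25718 m.
|ω_lever| = |0.1347·12.25·+0.25718| / 0.108357 = 3.9171 rad/s.

3.92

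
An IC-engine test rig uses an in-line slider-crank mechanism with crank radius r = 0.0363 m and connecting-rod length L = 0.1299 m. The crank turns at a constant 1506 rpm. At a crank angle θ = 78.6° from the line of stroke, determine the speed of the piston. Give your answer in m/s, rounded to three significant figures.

5.93

ω = 2π·1506/60 = 157.7 rad/s
For an in-line slider-crank, x = r cosθ + √(L² − r² sin²θ), so v = −rω sinθ·[1 + r cosθ/√(L² − r² sin²θ)].
With r = 0.0363 m, L = 0.1299 m, θ = 78.6°: √(L² − r² sin²θ) = 0.12493 m.
v = −0.0363·157.7·0.98027·[1 + 0.0363·0.19766/0.12493] = -5.9342 m/s.
|v| = 5.9342 m/s.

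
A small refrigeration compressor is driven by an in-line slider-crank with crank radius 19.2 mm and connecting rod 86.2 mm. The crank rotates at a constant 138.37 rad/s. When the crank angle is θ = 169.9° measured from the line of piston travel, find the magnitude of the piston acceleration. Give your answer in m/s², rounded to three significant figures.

ω = 138.4 rad/s
x(θ) = r cosθ + √(L² − r² sin²θ); with ω constant, a = ω²·d²x/dθ².
d²x/dθ² = −r cosθ − r²(cos2θ)/√u − r⁴ sin²2θ/(4u^{3/2}),  u = L² − r² sin²θ = 0.0074191 m².
Substituting r = 0.0192 m, L = 0.0862 m, θ = 169.9°: d²x/dθ² = +0.01488 m.
a = ω²·d²x/dθ² = (138.4)²·(+0.01488) = +284.89 m/s²;  |a| = 284.89 m/s².

285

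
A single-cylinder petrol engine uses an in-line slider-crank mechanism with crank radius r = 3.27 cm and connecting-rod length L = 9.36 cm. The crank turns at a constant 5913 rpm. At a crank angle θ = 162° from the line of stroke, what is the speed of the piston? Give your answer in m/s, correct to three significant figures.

4.17

ω = 2π·5913/60 = 619.2 rad/s
For an in-line slider-crank, x = r cosθ + √(L² − r² sin²θ), so v = −rω sinθ·[1 + r cosθ/√(L² − r² sin²θ)].
With r = 0.0327 m, L = 0.0936 m, θ = 162°: √(L² − r² sin²θ) = 0.093053 m.
v = −0.0327·619.2·0.30902·[1 + 0.0327·-0.95106/0.093053] = -4.1658 m/s.
|v| = 4.1658 m/s.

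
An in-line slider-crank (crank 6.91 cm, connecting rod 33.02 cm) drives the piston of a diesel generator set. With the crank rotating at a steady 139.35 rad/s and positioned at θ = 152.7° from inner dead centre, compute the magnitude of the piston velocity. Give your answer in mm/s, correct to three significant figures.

3590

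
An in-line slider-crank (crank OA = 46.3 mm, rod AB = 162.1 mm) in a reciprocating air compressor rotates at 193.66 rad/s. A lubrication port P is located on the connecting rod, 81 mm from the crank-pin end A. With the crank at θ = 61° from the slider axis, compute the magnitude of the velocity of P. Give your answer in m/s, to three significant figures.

8.68

ω = 193.7 rad/s.  Crank-pin speed |V_A| = rω = 8.9665 m/s, perpendicular to OA.
Rod angle: sinφ = −(r/L) sinθ ⇒ φ = -14.467°; ω_rod = −rω cosθ/√(L²−r²sin²θ) = -27.695 rad/s.
V_P = V_A + ω_rod × AP, with AP = 0.081 m along the rod.
Components: V_Px = −rω sinθ − a·ω_rod·sinφ = -8.4026 m/s;  V_Py = rω cosθ + a·ω_rod·cosφ = +2.1749 m/s.
|V_P| = √(V_Px² + V_Py²) = 8.6795 m/s.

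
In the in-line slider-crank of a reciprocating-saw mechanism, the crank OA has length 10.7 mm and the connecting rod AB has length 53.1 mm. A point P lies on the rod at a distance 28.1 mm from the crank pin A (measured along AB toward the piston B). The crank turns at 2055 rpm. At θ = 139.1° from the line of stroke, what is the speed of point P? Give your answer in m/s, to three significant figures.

1.61

ω = 215.2 rad/s.  Crank-pin speed |V_A| = rω = 2.3026 m/s, perpendicular to OA.
Rod angle: sinφ = −(r/L) sinθ ⇒ φ = -7.581°; ω_rod = −rω cosθ/√(L²−r²sin²θ) = +33.066 rad/s.
V_P = V_A + ω_rod × AP, with AP = 0.0281 m along the rod.
Components: V_Px = −rω sinθ − a·ω_rod·sinφ = -1.385 m/s;  V_Py = rω cosθ + a·ω_rod·cosφ = -0.81942 m/s.
|V_P| = √(V_Px² + V_Py²) = 1.6093 m/s.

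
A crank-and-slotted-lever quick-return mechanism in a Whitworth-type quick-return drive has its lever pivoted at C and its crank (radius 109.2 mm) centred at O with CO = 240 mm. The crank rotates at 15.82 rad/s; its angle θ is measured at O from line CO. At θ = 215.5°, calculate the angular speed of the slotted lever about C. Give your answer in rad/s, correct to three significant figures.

5.54

ω = 15.82 rad/s
Crank pin A relative to C: A = (d + r cosθ, r sinθ); lever angle φ = atan2(r sinθ, d + r cosθ).
Differentiating tanφ: φ̇ = rω(d cosθ + r)/(d² + r² + 2dr cosθ).
d² + r² + 2dr cosθ = |CA|² = 0.026852 m²;  d cosθ + r = -0.086188 m.
|ω_lever| = |0.1092·15.82·-0.086188| / 0.026852 = 5.545 rad/s.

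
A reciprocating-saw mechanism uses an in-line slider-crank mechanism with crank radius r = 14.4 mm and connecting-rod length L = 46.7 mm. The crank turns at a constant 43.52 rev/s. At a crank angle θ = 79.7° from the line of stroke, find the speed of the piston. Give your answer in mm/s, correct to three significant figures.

4100

ω = 2π·43.5 = 273.4 rad/s
For an in-line slider-crank, x = r cosθ + √(L² − r² sin²θ), so v = −rω sinθ·[1 + r cosθ/√(L² − r² sin²θ)].
With r = 0.0144 m, L = 0.0467 m, θ = 79.7°: √(L² − r² sin²θ) = 0.044499 m.
v = −0.0144·273.4·0.98389·[1 + 0.0144·0.17880/0.044499] = -4.0983 m/s.
|v| = 4.0983 m/s = 4098.3 mm/s.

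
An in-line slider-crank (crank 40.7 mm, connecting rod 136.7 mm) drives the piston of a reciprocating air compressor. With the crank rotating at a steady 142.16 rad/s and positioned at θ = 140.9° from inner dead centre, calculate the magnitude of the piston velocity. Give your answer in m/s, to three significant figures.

2.79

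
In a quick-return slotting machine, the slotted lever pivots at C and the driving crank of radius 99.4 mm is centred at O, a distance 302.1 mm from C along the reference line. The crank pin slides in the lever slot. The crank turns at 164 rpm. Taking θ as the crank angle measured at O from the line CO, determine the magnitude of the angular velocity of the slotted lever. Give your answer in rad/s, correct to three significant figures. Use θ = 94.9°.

1.31

ω = 17.17 rad/s (from 164 rpm).
Crank pin A relative to C: A = (d + r cosθ, r sinθ); lever angle φ = atan2(r sinθ, d + r cosθ).
Differentiating tanφ: φ̇ = rω(d cosθ + r)/(d² + r² + 2dr cosθ).
d² + r² + 2dr cosθ = |CA|² = 0.0960148 m²;  d cosθ + r = +0.073596 m.
|ω_lever| = |0.0994·17.17·+0.073596| / 0.0960148 = 1.3085 rad/s.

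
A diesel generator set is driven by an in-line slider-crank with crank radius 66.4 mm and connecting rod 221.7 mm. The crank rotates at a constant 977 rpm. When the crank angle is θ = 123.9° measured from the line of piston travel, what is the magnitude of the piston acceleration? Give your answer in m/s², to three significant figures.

ω = 2π·977/60 = 102.3 rad/s
x(θ) = r cosθ + √(L² − r² sin²θ); with ω constant, a = ω²·d²x/dθ².
d²x/dθ² = −r cosθ − r²(cos2θ)/√u − r⁴ sin²2θ/(4u^{3/2}),  u = L² − r² sin²θ = 0.0461135 m².
Substituting r = 0.0664 m, L = 0.2217 m, θ = 123.9°: d²x/dθ² = +0.044371 m.
a = ω²·d²x/dθ² = (102.3)²·(+0.044371) = +464.46 m/s²;  |a| = 464.46 m/s².

464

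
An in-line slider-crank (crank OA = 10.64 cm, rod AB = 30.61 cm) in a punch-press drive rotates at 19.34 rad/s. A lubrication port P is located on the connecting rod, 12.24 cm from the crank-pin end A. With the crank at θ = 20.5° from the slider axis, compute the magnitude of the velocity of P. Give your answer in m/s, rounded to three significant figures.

1.42

ω = 19.34 rad/s.  Crank-pin speed |V_A| = rω = 2.0578 m/s, perpendicular to OA.
Rod angle: sinφ = −(r/L) sinθ ⇒ φ = -6.992°; ω_rod = −rω cosθ/√(L²−r²sin²θ) = -6.344 rad/s.
V_P = V_A + ω_rod × AP, with AP = 0.1224 m along the rod.
Components: V_Px = −rω sinθ − a·ω_rod·sinφ = -0.81517 m/s;  V_Py = rω cosθ + a·ω_rod·cosφ = +1.1567 m/s.
|V_P| = √(V_Px² + V_Py²) = 1.4151 m/s.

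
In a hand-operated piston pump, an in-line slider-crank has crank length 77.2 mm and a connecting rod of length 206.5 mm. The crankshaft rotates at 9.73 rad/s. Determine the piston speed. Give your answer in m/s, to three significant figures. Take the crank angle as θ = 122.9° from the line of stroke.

0.496

ω = 9.73 rad/s
For an in-line slider-crank, x = r cosθ + √(L² − r² sin²θ), so v = −rω sinθ·[1 + r cosθ/√(L² − r² sin²θ)].
With r = 0.0772 m, L = 0.2065 m, θ = 122.9°: √(L² − r² sin²θ) = 0.19606 m.
v = −0.0772·9.73·0.83962·[1 + 0.0772·-0.54317/0.19606] = -0.4958 m/s.
|v| = 0.4958 m/s.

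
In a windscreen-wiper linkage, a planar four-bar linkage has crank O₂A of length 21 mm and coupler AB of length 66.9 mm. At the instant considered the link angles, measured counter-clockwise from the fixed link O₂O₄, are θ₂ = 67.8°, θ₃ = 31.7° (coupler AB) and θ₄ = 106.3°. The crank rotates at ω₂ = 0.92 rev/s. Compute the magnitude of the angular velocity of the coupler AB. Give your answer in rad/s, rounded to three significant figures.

ω₂ = 5.781 rad/s (from 0.92 rev/s).
Differentiating the loop-closure r₂e^{iθ₂}+r₃e^{iθ₃}=r₁+r₄e^{iθ₄} gives r₂ω₂e^{iθ₂}+r₃ω₃e^{iθ₃}=r₄ω₄e^{iθ₄}.
Eliminating the other unknown: ω₃ = r₂ω₂ sin(θ₄−θ₂) / [r₃ sin(θ₃−θ₄)].
Numerator sine = +0.62251; denominator sine = -0.96410.
Result = 0.021·5.781·(+0.62251) / (0.0669·(-0.96410)) = -1.1716 rad/s; magnitude 1.1716 rad/s.

1.17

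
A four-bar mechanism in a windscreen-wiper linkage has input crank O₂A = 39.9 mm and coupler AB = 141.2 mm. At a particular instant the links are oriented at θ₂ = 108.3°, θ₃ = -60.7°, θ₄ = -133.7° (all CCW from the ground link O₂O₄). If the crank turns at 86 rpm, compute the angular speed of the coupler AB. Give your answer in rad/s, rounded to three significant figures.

2.35

ω₂ = 9.006 rad/s (from 86 rpm).
Differentiating the loop-closure r₂e^{iθ₂}+r₃e^{iθ₃}=r₁+r₄e^{iθ₄} gives r₂ω₂e^{iθ₂}+r₃ω₃e^{iθ₃}=r₄ω₄e^{iθ₄}.
Eliminating the other unknown: ω₃ = r₂ω₂ sin(θ₄−θ₂) / [r₃ sin(θ₃−θ₄)].
Numerator sine = +0.88295; denominator sine = +0.95630.
Result = 0.0399·9.006·(+0.88295) / (0.1412·(+0.95630)) = +2.3497 rad/s; magnitude 2.3497 rad/s.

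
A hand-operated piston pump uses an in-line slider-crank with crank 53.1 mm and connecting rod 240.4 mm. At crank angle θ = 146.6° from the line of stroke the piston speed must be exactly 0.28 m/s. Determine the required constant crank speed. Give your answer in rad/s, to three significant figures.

11.8

For an in-line slider-crank, |v_piston| = rω|sinθ|·[1 + r cosθ/√(L² − r² sin²θ)].
With r = 0.0531 m, L = 0.2404 m, θ = 146.6°: the bracketed kinematic factor |dx/dθ| = 0.0238 m.
ω = v/|dx/dθ| = 0.28/0.0238 = 11.765 rad/s.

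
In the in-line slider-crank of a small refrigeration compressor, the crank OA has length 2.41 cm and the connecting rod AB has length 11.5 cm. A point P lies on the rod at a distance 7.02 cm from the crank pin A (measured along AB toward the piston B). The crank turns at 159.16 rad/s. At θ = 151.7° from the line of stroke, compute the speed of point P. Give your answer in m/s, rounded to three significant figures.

ω = 159.2 rad/s.  Crank-pin speed |V_A| = rω = 3.8358 m/s, perpendicular to OA.
Rod angle: sinφ = −(r/L) sinθ ⇒ φ = -5.702°; ω_rod = −rω cosθ/√(L²−r²sin²θ) = +29.514 rad/s.
V_P = V_A + ω_rod × AP, with AP = 0.0702 m along the rod.
Components: V_Px = −rω sinθ − a·ω_rod·sinφ = -1.6126 m/s;  V_Py = rω cosθ + a·ω_rod·cosφ = -1.3157 m/s.
|V_P| = √(V_Px² + V_Py²) = 2.0813 m/s.

2.08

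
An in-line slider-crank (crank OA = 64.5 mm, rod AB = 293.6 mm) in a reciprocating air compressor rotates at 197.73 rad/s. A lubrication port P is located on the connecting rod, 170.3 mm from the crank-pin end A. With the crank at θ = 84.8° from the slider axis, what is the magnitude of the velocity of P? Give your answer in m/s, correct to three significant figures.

ω = 197.7 rad/s.  Crank-pin speed |V_A| = rω = 12.754 m/s, perpendicular to OA.
Rod angle: sinφ = −(r/L) sinθ ⇒ φ = -12.638°; ω_rod = −rω cosθ/√(L²−r²sin²θ) = -4.0347 rad/s.
V_P = V_A + ω_rod × AP, with AP = 0.1703 m along the rod.
Components: V_Px = −rω sinθ − a·ω_rod·sinφ = -12.851 m/s;  V_Py = rω cosθ + a·ω_rod·cosφ = +0.48543 m/s.
|V_P| = √(V_Px² + V_Py²) = 12.861 m/s.

12.9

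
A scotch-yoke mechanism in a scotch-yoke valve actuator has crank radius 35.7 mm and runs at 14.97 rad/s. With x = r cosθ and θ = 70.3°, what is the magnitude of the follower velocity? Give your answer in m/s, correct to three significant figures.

0.503

ω = 14.97 rad/s
x = r cosθ ⇒ ẋ = −rω sinθ.
|v| = rω|sinθ| = 0.0357·14.97·|sin 70.3°| = 0.50315 m/s.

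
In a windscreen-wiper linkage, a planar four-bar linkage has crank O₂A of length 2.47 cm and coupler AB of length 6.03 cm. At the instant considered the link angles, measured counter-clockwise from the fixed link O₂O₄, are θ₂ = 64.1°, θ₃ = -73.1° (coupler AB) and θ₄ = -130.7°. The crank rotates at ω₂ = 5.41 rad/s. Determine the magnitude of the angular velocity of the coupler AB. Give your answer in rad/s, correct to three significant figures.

0.670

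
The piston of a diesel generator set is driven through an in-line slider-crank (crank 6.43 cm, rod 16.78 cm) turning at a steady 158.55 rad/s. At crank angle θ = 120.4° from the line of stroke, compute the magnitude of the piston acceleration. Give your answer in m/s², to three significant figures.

1120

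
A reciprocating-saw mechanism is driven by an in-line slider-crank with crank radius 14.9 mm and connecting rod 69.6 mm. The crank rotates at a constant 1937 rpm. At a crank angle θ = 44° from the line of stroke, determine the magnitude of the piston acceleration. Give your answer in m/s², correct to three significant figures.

447

ω = 2π·1937/60 = 202.8 rad/s
x(θ) = r cosθ + √(L² − r² sin²θ); with ω constant, a = ω²·d²x/dθ².
d²x/dθ² = −r cosθ − r²(cos2θ)/√u − r⁴ sin²2θ/(4u^{3/2}),  u = L² − r² sin²θ = 0.00473703 m².
Substituting r = 0.0149 m, L = 0.0696 m, θ = 44°: d²x/dθ² = -0.010868 m.
a = ω²·d²x/dθ² = (202.8)²·(-0.010868) = -447.18 m/s²;  |a| = 447.18 m/s².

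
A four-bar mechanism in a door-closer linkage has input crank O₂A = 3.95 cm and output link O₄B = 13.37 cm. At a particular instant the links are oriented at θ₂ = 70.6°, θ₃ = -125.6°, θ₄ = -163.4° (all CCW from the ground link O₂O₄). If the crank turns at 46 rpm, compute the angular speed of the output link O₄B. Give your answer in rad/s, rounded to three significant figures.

0.648

ω₂ = 4.817 rad/s (from 46 rpm).
Differentiating the loop-closure r₂e^{iθ₂}+r₃e^{iθ₃}=r₁+r₄e^{iθ₄} gives r₂ω₂e^{iθ₂}+r₃ω₃e^{iθ₃}=r₄ω₄e^{iθ₄}.
Eliminating the other unknown: ω₄ = r₂ω₂ sin(θ₂−θ₃) / [r₄ sin(θ₄−θ₃)].
Numerator sine = -0.27899; denominator sine = -0.61291.
Result = 0.0395·4.817·(-0.27899) / (0.1337·(-0.61291)) = +0.64781 rad/s; magnitude 0.64781 rad/s.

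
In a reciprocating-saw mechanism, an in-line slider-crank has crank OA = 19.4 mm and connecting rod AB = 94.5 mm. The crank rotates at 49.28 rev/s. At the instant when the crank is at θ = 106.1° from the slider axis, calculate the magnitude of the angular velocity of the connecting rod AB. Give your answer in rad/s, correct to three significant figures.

18.0

ω = 309.6 rad/s (converted from 49.28 rev/s).
The rod makes angle φ with the slider axis where L sinφ = r sinθ; differentiating, L cosφ·φ̇ = r ω cosθ.
L cosφ = √(L² − r² sin²θ) = 0.092644 m.
|ω_rod| = r ω |cosθ| / √(L² − r² sin²θ) = 0.0194·309.6·0.27731/0.092644 = 17.981 rad/s.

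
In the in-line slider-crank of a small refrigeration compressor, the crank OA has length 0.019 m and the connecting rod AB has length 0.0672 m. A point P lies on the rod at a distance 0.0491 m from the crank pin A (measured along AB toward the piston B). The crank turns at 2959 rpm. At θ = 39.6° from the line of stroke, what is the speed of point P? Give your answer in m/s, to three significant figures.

ω = 309.9 rad/s.  Crank-pin speed |V_A| = rω = 5.8874 m/s, perpendicular to OA.
Rod angle: sinφ = −(r/L) sinθ ⇒ φ = -10.383°; ω_rod = −rω cosθ/√(L²−r²sin²θ) = -68.629 rad/s.
V_P = V_A + ω_rod × AP, with AP = 0.0491 m along the rod.
Components: V_Px = −rω sinθ − a·ω_rod·sinφ = -4.3601 m/s;  V_Py = rω cosθ + a·ω_rod·cosφ = +1.2218 m/s.
|V_P| = √(V_Px² + V_Py²) = 4.5281 m/s.

4.53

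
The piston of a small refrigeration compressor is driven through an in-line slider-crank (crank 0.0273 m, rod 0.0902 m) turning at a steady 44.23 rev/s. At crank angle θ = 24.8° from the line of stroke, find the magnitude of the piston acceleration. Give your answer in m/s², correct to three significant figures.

2340

ω = 2π·44.2 = 277.9 rad/s
x(θ) = r cosθ + √(L² − r² sin²θ); with ω constant, a = ω²·d²x/dθ².
d²x/dθ² = −r cosθ − r²(cos2θ)/√u − r⁴ sin²2θ/(4u^{3/2}),  u = L² − r² sin²θ = 0.00800491 m².
Substituting r = 0.0273 m, L = 0.0902 m, θ = 24.8°: d²x/dθ² = -0.030294 m.
a = ω²·d²x/dθ² = (277.9)²·(-0.030294) = -2339.6 m/s²;  |a| = 2339.6 m/s².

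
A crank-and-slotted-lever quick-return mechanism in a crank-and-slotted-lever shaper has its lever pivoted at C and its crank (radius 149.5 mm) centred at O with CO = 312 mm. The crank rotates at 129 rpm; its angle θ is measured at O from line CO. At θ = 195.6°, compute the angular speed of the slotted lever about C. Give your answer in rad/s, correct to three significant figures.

10.2

ω = 13.51 rad/s (from 129 rpm).
Crank pin A relative to C: A = (d + r cosθ, r sinθ); lever angle φ = atan2(r sinθ, d + r cosθ).
Differentiating tanφ: φ̇ = rω(d cosθ + r)/(d² + r² + 2dr cosθ).
d² + r² + 2dr cosθ = |CA|² = 0.0298427 m²;  d cosθ + r = -0.15101 m.
|ω_lever| = |0.1495·13.51·-0.15101| / 0.0298427 = 10.219 rad/s.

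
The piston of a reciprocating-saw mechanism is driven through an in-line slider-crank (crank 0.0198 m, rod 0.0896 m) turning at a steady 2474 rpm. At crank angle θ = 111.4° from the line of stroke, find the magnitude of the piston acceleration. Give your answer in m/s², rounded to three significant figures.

703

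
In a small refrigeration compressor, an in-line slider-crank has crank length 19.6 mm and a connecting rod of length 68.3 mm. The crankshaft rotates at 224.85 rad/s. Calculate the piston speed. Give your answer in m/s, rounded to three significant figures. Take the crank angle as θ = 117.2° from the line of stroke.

ω = 224.8 rad/s
For an in-line slider-crank, x = r cosθ + √(L² − r² sin²θ), so v = −rω sinθ·[1 + r cosθ/√(L² − r² sin²θ)].
With r = 0.0196 m, L = 0.0683 m, θ = 117.2°: √(L² − r² sin²θ) = 0.066038 m.
v = −0.0196·224.8·0.88942·[1 + 0.0196·-0.45710/0.066038] = -3.3879 m/s.
|v| = 3.3879 m/s.

3.39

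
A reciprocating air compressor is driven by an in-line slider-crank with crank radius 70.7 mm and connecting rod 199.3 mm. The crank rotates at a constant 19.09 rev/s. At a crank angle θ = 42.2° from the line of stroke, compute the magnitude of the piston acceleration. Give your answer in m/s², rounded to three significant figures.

802

ω = 2π·19.1 = 119.9 rad/s
x(θ) = r cosθ + √(L² − r² sin²θ); with ω constant, a = ω²·d²x/dθ².
d²x/dθ² = −r cosθ − r²(cos2θ)/√u − r⁴ sin²2θ/(4u^{3/2}),  u = L² − r² sin²θ = 0.0374651 m².
Substituting r = 0.0707 m, L = 0.1993 m, θ = 42.2°: d²x/dθ² = -0.055748 m.
a = ω²·d²x/dθ² = (119.9)²·(-0.055748) = -802.05 m/s²;  |a| = 802.05 m/s².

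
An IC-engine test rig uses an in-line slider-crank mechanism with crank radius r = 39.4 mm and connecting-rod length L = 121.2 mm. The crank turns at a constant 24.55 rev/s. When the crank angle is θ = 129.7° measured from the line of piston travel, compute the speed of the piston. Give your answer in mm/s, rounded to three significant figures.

3670

ω = 2π·24.6 = 154.3 rad/s
For an in-line slider-crank, x = r cosθ + √(L² − r² sin²θ), so v = −rω sinθ·[1 + r cosθ/√(L² − r² sin²θ)].
With r = 0.0394 m, L = 0.1212 m, θ = 129.7°: √(L² − r² sin²θ) = 0.11735 m.
v = −0.0394·154.3·0.76940·[1 + 0.0394·-0.63877/0.11735] = -3.6732 m/s.
|v| = 3.6732 m/s = 3673.2 mm/s.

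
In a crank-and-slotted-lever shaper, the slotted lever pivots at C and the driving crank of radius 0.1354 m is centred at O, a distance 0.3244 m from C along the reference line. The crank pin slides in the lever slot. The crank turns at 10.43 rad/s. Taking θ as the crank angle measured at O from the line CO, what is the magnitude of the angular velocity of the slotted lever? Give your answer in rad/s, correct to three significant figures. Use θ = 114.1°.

0.0473

ω = 10.43 rad/s
Crank pin A relative to C: A = (d + r cosθ, r sinθ); lever angle φ = atan2(r sinθ, d + r cosθ).
Differentiating tanφ: φ̇ = rω(d cosθ + r)/(d² + r² + 2dr cosθ).
d² + r² + 2dr cosθ = |CA|² = 0.0876977 m²;  d cosθ + r = +0.0029376 m.
|ω_lever| = |0.1354·10.43·+0.0029376| / 0.0876977 = 0.047305 rad/s.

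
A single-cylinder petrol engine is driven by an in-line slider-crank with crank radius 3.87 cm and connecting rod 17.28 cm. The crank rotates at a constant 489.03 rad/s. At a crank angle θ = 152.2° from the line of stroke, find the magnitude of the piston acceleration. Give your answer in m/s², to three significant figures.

6990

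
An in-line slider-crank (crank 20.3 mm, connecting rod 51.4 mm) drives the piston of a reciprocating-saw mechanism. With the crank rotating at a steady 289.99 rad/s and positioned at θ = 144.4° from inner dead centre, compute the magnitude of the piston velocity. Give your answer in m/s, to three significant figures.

ω = 290 rad/s
For an in-line slider-crank, x = r cosθ + √(L² − r² sin²θ), so v = −rω sinθ·[1 + r cosθ/√(L² − r² sin²θ)].
With r = 0.0203 m, L = 0.0514 m, θ = 144.4°: √(L² − r² sin²θ) = 0.050023 m.
v = −0.0203·290·0.58212·[1 + 0.0203·-0.81310/0.050023] = -2.2961 m/s.
|v| = 2.2961 m/s.

2.30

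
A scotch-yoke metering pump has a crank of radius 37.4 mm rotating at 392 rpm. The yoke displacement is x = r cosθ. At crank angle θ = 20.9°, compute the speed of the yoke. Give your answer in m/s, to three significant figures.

ω = 41.05 rad/s (from 392 rpm).
x = r cosθ ⇒ ẋ = −rω sinθ.
|v| = rω|sinθ| = 0.0374·41.05·|sin 20.9°| = 0.54769 m/s.

0.548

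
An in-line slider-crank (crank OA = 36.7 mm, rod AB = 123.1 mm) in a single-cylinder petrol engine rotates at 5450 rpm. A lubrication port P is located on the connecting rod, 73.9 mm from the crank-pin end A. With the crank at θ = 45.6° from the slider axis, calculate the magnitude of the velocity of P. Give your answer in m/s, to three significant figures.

17.9

ω = 570.7 rad/s.  Crank-pin speed |V_A| = rω = 20.946 m/s, perpendicular to OA.
Rod angle: sinφ = −(r/L) sinθ ⇒ φ = -12.299°; ω_rod = −rω cosθ/√(L²−r²sin²θ) = -121.84 rad/s.
V_P = V_A + ω_rod × AP, with AP = 0.0739 m along the rod.
Components: V_Px = −rω sinθ − a·ω_rod·sinφ = -16.883 m/s;  V_Py = rω cosθ + a·ω_rod·cosφ = +5.8572 m/s.
|V_P| = √(V_Px² + V_Py²) = 17.87 m/s.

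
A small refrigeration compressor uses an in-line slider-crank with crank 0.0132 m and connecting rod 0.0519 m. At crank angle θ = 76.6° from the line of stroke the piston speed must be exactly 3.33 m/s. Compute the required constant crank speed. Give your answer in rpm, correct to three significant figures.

For an in-line slider-crank, |v_piston| = rω|sinθ|·[1 + r cosθ/√(L² − r² sin²θ)].
With r = 0.0132 m, L = 0.0519 m, θ = 76.6°: the bracketed kinematic factor |dx/dθ| = 0.013622 m.
ω = v/|dx/dθ| = 3.33/0.013622 = 244.46 rad/s.
N = 60ω/(2π) = 2334.4 rpm.

2330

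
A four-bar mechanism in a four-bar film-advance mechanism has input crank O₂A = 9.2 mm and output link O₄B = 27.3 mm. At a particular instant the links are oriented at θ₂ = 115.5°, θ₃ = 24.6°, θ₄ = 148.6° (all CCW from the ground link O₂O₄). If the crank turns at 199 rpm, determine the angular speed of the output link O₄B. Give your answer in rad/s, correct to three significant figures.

ω₂ = 20.84 rad/s (from 199 rpm).
Differentiating the loop-closure r₂e^{iθ₂}+r₃e^{iθ₃}=r₁+r₄e^{iθ₄} gives r₂ω₂e^{iθ₂}+r₃ω₃e^{iθ₃}=r₄ω₄e^{iθ₄}.
Eliminating the other unknown: ω₄ = r₂ω₂ sin(θ₂−θ₃) / [r₄ sin(θ₄−θ₃)].
Numerator sine = +0.99988; denominator sine = +0.82904.
Result = 0.0092·20.84·(+0.99988) / (0.0273·(+0.82904)) = +8.4699 rad/s; magnitude 8.4699 rad/s.

8.47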